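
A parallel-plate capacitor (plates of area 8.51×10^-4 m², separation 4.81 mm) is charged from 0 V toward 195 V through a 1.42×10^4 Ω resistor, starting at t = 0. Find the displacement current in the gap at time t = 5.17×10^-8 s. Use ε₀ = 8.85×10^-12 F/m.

1.34×10^-3 A

C = ε₀A/d = (8.85×10^-12)(8.51×10^-4)/(4.81×10^-3) = 1.566×10^-12 F and τ = RC = 2.224×10^-8 s. I_d in the gap equals the RC charging current.
I_d(t) = (V₀/R) e^(−t/τ) = 0.01373 · e^(−2.325) = 1.34×10^-3 A.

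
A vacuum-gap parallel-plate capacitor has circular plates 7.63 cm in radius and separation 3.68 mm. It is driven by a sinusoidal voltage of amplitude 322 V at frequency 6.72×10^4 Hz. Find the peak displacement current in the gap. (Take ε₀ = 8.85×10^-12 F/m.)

(dE/dt)_max = V₀ω/d = 3.694×10^10 V/(m·s); ω = 2πf = 4.222×10^5 rad/s.
I_d,max = ε₀ A (dE/dt)_max = (8.85×10^-12)(0.01829)(3.694×10^10) = 5.98×10^-3 A.

5.98×10^-3 A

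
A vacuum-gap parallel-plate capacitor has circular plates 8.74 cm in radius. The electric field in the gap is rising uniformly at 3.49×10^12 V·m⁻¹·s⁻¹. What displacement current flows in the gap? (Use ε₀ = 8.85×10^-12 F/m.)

0.741 A

I_d = ε₀ A (dE/dt) = (8.85×10^-12)(0.02400 m²)(3.49×10^12) = 0.741 A.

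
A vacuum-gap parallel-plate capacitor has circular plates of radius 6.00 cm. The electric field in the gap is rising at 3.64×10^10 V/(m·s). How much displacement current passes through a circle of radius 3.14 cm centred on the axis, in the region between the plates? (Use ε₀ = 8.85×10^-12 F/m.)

9.98×10^-4 A

I_d = ε₀ dΦ_E/dt = ε₀ πR² (dE/dt) = (8.85×10^-12)(0.01131)(3.64×10^10) = 3.643×10^-3 A through the full plate area.
Through an area πr² the displacement current is I_d·(πr²/πR²) = I_d (r/R)² = 9.98×10^-4 A.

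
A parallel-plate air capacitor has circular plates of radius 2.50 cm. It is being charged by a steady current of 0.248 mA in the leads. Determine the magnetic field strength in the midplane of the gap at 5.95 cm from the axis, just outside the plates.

No conduction current crosses the gap, so I_d there equals the 2.48×10^-4 A in the leads.
Outside the plates the loop encloses all of I_d, so B·2πr = μ₀ I_d and B = 8.34×10^-10 T.

8.34×10^-10 T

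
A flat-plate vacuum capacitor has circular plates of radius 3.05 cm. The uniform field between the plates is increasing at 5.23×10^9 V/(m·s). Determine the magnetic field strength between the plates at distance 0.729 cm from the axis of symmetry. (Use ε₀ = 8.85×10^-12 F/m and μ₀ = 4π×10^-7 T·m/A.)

I_d = ε₀ dΦ_E/dt = ε₀ πR² (dE/dt) = (8.85×10^-12)(2.922×10^-3)(5.23×10^9) = 1.352×10^-4 A through the full plate area.
An Ampèrian loop of radius r encloses a fraction (r/R)² of I_d. Then B·2πr = μ₀ I_d (r/R)², giving B = μ₀ I_d r/(2πR²) = 2.12×10^-10 T.

2.12×10^-10 T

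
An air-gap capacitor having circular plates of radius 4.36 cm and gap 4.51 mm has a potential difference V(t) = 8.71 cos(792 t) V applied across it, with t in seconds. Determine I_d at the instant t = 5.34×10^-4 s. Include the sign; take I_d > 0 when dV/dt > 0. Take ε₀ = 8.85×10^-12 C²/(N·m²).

C = ε₀A/d = (8.85×10^-12)(5.972×10^-3)/(4.51×10^-3) = 1.172×10^-11 F. dV/dt = V₀ω·−sin(ωt); at ωt = 0.422928 rad this factor is -0.4104.
I_d = C dV/dt = (1.172×10^-11)(8.71)(792)(-0.4104) = -3.32×10^-8 A.

-3.32×10^-8 A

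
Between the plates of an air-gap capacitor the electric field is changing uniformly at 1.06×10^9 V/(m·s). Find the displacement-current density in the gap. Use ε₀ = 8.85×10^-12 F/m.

The displacement-current density is ε₀ ∂E/∂t = (8.85×10^-12)(1.06×10^9) = 9.38×10^-3 A/m².

9.38×10^-3 A/m²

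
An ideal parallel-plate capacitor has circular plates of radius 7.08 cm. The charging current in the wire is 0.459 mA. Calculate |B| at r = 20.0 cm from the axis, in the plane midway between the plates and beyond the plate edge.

4.59×10^-10 T

By continuity the displacement current in the gap matches the conduction current: I_d = 4.59×10^-4 A.
Outside the plates the loop encloses all of I_d, so B·2πr = μ₀ I_d and B = 4.59×10^-10 T.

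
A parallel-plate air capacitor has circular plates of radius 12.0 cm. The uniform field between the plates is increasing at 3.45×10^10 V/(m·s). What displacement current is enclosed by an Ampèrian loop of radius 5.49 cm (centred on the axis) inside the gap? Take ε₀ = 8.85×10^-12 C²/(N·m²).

Total displacement current: I_d = ε₀(πR²)(dE/dt) = (8.85×10^-12)(0.04524)(3.45×10^10) = 0.01381 A.
Through an area πr² the displacement current is I_d·(πr²/πR²) = I_d (r/R)² = 2.89×10^-3 A.

2.89×10^-3 A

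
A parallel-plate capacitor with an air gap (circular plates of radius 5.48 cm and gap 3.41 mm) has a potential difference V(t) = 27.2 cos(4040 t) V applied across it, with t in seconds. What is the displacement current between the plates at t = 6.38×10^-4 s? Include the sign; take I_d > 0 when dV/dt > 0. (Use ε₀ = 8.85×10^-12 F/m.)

-1.44×10^-6 A

C = ε₀A/d = (8.85×10^-12)(9.434×10^-3)/(3.41×10^-3) = 2.448×10^-11 F. dV/dt = V₀ω·−sin(ωt); at ωt = 2.57752 rad this factor is -0.5346.
I_d = C dV/dt = (2.448×10^-11)(27.2)(4040)(-0.5346) = -1.44×10^-6 A.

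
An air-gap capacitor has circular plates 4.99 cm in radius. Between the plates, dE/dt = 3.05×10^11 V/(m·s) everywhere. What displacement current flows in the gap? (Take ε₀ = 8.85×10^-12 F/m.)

0.0211 A

With a uniform field, Φ_E = EA, so I_d = ε₀ A dE/dt = 0.0211 A.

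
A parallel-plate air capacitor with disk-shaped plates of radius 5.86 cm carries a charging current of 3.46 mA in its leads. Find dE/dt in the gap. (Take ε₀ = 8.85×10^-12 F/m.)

The displacement current between the plates equals the conduction current, I_d = 3.46 mA.
Since I_d = ε₀ A dE/dt, dE/dt = I_d/(ε₀A) = (3.46×10^-3)/((8.85×10^-12)(0.01079)) = 3.62×10^10 V/(m·s).

3.62×10^10 V/(m·s)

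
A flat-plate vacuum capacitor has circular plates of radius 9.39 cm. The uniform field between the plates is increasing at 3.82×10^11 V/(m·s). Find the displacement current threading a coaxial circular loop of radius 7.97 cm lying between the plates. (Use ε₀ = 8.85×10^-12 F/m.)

Through the whole plate area (πR² = 0.02770 m²), I_d = ε₀ πR² dE/dt = 0.09365 A.
The field is uniform, so I_d,enc = I_d (r/R)² = (0.09365)(7.97/9.39)² = 0.0675 A.

0.0675 A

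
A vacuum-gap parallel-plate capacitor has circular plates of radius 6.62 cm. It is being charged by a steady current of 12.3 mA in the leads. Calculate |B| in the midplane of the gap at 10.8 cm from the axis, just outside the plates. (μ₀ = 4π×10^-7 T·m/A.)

2.28×10^-8 T

Between the plates the displacement current equals the wire current: I_d = 12.3 mA = 0.0123 A.
With r > R the enclosed displacement current is the full I_d; B = μ₀ I_d / (2πr) = 2.28×10^-8 T.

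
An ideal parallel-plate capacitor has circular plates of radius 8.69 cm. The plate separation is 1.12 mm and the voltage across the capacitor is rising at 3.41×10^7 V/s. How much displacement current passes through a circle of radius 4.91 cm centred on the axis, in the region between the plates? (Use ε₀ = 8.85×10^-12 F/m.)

With E = V/d, dE/dt = 3.045×10^10 V/(m·s) and πR² = 0.02372 m², giving I_d = ε₀ πR² dE/dt = 6.392×10^-3 A.
Through an area πr² the displacement current is I_d·(πr²/πR²) = I_d (r/R)² = 2.04×10^-3 A.

2.04×10^-3 A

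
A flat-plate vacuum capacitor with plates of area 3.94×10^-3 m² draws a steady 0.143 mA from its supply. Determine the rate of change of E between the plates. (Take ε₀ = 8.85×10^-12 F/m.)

4.10×10^9 V/(m·s)

Charge continuity gives I_d = I = 1.43×10^-4 A between the plates.
Then dE/dt = I_d/(ε₀A) = 4.10×10^9 V/(m·s).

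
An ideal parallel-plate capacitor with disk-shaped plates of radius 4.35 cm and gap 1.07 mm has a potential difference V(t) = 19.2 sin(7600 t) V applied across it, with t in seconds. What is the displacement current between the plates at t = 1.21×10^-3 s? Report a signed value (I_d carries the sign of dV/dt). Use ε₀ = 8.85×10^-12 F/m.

-6.99×10^-6 A

dV/dt = (19.2)(7600)·cos(9.196) = -1.421×10^5 V/s.
I_d = C dV/dt with C = ε₀A/d = (8.85×10^-12)(5.945×10^-3)/(1.07×10^-3) = 4.917×10^-11 F, so I_d = (4.917×10^-11)(-1.421×10^5) = -6.99×10^-6 A.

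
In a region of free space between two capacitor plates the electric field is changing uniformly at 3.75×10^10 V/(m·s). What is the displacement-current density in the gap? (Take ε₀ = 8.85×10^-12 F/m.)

0.332 A/m²

J_d = ε₀ dE/dt = (8.85×10^-12)(3.75×10^10) = 0.332 A/m².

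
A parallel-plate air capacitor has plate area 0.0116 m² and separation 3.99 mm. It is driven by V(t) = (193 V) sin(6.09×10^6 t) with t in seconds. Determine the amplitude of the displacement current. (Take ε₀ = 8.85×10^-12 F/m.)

0.0302 A

C = ε₀A/d = (8.85×10^-12)(0.0116)/(3.99×10^-3) = 2.573×10^-11 F; ω = 6.09×10^6 rad/s.
I_d = C dV/dt, so |I_d|_max = C V₀ ω = (2.573×10^-11)(193)(6.09×10^6) = 0.0302 A.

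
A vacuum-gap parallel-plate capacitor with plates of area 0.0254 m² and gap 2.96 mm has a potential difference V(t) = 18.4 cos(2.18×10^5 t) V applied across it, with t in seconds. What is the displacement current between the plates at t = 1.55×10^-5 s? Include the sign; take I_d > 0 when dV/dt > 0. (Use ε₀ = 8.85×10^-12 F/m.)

7.16×10^-5 A

C = ε₀A/d = (8.85×10^-12)(0.0254)/(2.96×10^-3) = 7.594×10^-11 F. dV/dt = V₀ω·−sin(ωt); at ωt = 3.379 rad this factor is 0.2352.
I_d = C dV/dt = (7.594×10^-11)(18.4)(2.18×10^5)(0.2352) = 7.16×10^-5 A.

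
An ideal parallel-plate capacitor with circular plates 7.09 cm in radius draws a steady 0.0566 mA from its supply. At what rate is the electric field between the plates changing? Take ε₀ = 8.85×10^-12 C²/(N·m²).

4.05×10^8 V/(m·s)

The displacement current between the plates equals the conduction current, I_d = 0.0566 mA.
Then dE/dt = I_d/(ε₀A) = 4.05×10^8 V/(m·s).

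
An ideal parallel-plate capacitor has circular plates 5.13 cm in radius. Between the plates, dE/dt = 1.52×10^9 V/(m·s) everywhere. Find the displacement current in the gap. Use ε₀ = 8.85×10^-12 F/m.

I_d = ε₀ A (dE/dt) = (8.85×10^-12)(8.268×10^-3 m²)(1.52×10^9) = 1.11×10^-4 A.

1.11×10^-4 A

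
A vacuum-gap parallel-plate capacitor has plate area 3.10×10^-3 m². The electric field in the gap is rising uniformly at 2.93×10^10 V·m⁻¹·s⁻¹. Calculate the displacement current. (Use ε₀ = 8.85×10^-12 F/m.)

8.04×10^-4 A

With a uniform field, Φ_E = EA, so I_d = ε₀ A dE/dt = 8.04×10^-4 A.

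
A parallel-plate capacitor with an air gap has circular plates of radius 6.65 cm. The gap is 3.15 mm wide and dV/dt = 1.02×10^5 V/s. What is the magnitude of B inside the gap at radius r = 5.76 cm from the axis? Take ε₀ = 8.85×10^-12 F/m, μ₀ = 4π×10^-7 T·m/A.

With E = V/d, dE/dt = 3.238×10^7 V/(m·s) and πR² = 0.01389 m², giving I_d = ε₀ πR² dE/dt = 3.980×10^-6 A.
∮B·dl = μ₀ I_d,enc with I_d,enc = I_d r²/R² = 2.986×10^-6 A; so B = μ₀ I_d,enc/(2πr) = 1.04×10^-11 T.

1.04×10^-11 T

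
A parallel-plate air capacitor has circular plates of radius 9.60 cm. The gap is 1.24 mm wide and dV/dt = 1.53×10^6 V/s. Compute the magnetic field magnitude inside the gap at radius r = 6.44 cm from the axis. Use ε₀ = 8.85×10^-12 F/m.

With E = V/d, dE/dt = 1.234×10^9 V/(m·s) and πR² = 0.02895 m², giving I_d = ε₀ πR² dE/dt = 3.162×10^-4 A.
An Ampèrian loop of radius r encloses a fraction (r/R)² of I_d. Then B·2πr = μ₀ I_d (r/R)², giving B = μ₀ I_d r/(2πR²) = 4.42×10^-10 T.

4.42×10^-10 T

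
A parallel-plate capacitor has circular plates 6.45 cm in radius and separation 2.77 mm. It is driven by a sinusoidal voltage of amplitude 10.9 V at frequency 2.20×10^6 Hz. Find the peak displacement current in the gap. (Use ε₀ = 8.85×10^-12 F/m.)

(dE/dt)_max = V₀ω/d = 5.438×10^10 V/(m·s); ω = 2πf = 1.382×10^7 rad/s.
I_d,max = ε₀ A (dE/dt)_max = (8.85×10^-12)(0.01307)(5.438×10^10) = 6.29×10^-3 A.

6.29×10^-3 A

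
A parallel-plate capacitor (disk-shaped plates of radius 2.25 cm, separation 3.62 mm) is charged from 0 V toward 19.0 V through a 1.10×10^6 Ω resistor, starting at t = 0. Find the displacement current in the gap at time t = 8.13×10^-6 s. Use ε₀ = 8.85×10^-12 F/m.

C = ε₀A/d = (8.85×10^-12)(1.590×10^-3)/(3.62×10^-3) = 3.887×10^-12 F, so τ = RC = 4.276×10^-6 s.
The conduction current is I(t) = (V₀/R) e^(−t/τ), and the displacement current between the plates equals it.
t/τ = 1.901; I_d = (19.0/1.10×10^6) · e^(−1.901) = (1.727×10^-5)(0.1494) = 2.58×10^-6 A.

2.58×10^-6 A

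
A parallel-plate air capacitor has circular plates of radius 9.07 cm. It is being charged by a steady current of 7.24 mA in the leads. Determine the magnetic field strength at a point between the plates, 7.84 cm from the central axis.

Between the plates the displacement current equals the wire current: I_d = 7.24 mA = 7.24×10^-3 A.
∮B·dl = μ₀ I_d,enc with I_d,enc = I_d r²/R² = 5.409×10^-3 A; so B = μ₀ I_d,enc/(2πr) = 1.38×10^-8 T.

1.38×10^-8 T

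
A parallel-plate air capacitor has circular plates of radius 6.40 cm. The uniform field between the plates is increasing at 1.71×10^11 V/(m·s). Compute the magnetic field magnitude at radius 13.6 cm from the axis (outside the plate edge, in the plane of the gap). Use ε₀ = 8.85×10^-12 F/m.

I_d = ε₀ dΦ_E/dt = ε₀ πR² (dE/dt) = (8.85×10^-12)(0.01287)(1.71×10^11) = 0.01948 A through the full plate area.
With r > R the enclosed displacement current is the full I_d; B = μ₀ I_d / (2πr) = 2.86×10^-8 T.

2.86×10^-8 T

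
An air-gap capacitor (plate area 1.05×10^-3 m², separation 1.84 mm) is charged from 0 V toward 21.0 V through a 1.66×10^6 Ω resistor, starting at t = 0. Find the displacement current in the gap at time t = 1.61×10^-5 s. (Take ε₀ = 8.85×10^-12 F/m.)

1.85×10^-6 A

C = ε₀A/d = (8.85×10^-12)(1.05×10^-3)/(1.84×10^-3) = 5.050×10^-12 F, so τ = RC = 8.383×10^-6 s.
The conduction current is I(t) = (V₀/R) e^(−t/τ), and the displacement current between the plates equals it.
t/τ = 1.921; I_d = (21.0/1.66×10^6) · e^(−1.921) = (1.265×10^-5)(0.1465) = 1.85×10^-6 A.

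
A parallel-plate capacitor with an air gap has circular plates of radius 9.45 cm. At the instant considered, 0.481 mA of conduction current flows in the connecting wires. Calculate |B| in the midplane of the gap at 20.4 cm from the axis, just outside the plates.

4.72×10^-10 T

Between the plates the displacement current equals the wire current: I_d = 0.481 mA = 4.81×10^-4 A.
With r > R the enclosed displacement current is the full I_d; B = μ₀ I_d / (2πr) = 4.72×10^-10 T.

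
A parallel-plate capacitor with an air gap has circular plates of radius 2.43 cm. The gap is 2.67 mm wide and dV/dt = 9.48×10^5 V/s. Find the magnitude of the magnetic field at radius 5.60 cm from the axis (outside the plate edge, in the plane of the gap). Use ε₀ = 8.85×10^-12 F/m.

dE/dt = (dV/dt)/d = 3.551×10^8 V/(m·s); I_d = ε₀(πR²)(dE/dt) = (8.85×10^-12)(1.855×10^-3)(3.551×10^8) = 5.830×10^-6 A.
With r > R the enclosed displacement current is the full I_d; B = μ₀ I_d / (2πr) = 2.08×10^-11 T.

2.08×10^-11 T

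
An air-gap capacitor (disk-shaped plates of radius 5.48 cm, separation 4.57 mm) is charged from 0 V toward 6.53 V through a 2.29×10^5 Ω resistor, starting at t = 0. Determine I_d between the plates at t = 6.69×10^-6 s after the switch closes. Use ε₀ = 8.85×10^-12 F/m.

5.76×10^-6 A

C = ε₀A/d = (8.85×10^-12)(9.434×10^-3)/(4.57×10^-3) = 1.827×10^-11 F, so τ = RC = 4.184×10^-6 s.
The conduction current is I(t) = (V₀/R) e^(−t/τ), and the displacement current between the plates equals it.
t/τ = 1.599; I_d = (6.53/2.29×10^5) · e^(−1.599) = (2.852×10^-5)(0.2021) = 5.76×10^-6 A.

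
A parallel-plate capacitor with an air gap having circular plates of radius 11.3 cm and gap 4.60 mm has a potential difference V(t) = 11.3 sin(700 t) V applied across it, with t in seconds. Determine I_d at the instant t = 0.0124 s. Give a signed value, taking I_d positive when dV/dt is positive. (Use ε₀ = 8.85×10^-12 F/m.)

dV/dt = (11.3)(700)·cos(8.68) = -5816 V/s.
I_d = C dV/dt with C = ε₀A/d = (8.85×10^-12)(0.04011)/(4.60×10^-3) = 7.717×10^-11 F, so I_d = (7.717×10^-11)(-5816) = -4.49×10^-7 A.

-4.49×10^-7 A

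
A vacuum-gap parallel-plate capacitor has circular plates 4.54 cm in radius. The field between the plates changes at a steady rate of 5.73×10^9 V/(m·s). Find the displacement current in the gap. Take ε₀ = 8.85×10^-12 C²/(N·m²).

3.28×10^-4 A

I_d = ε₀ A (dE/dt) = (8.85×10^-12)(6.475×10^-3 m²)(5.73×10^9) = 3.28×10^-4 A.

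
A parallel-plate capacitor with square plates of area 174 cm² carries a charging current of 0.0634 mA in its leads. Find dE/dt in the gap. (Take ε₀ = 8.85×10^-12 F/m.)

The displacement current between the plates equals the conduction current, I_d = 0.0634 mA.
Then dE/dt = I_d/(ε₀A) = 4.12×10^8 V/(m·s).

4.12×10^8 V/(m·s)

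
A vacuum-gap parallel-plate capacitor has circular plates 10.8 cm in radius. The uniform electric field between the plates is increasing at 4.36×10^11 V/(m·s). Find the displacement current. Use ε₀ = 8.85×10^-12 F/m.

The displacement current is ε₀ times dΦ_E/dt = ε₀ A dE/dt = (8.85×10^-12)(0.03664)(4.36×10^11) = 0.141 A.

0.141 A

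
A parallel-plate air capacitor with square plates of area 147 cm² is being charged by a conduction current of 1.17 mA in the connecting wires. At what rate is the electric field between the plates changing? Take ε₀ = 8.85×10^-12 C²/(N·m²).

Charge continuity gives I_d = I = 1.17×10^-3 A between the plates.
Then dE/dt = I_d/(ε₀A) = 8.99×10^9 V/(m·s).

8.99×10^9 V/(m·s)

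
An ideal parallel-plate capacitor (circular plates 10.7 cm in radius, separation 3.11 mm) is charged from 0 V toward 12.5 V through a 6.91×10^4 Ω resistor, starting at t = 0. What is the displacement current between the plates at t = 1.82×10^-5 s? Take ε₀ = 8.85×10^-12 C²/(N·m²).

1.38×10^-5 A

C = ε₀A/d = (8.85×10^-12)(0.03597)/(3.11×10^-3) = 1.024×10^-10 F and τ = RC = 7.076×10^-6 s. I_d in the gap equals the RC charging current.
I_d(t) = (V₀/R) e^(−t/τ) = 1.809×10^-4 · e^(−2.572) = 1.38×10^-5 A.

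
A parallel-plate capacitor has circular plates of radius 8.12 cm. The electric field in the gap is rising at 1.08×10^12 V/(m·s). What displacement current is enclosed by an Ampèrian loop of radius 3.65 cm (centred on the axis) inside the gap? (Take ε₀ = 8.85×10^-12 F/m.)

I_d = ε₀ dΦ_E/dt = ε₀ πR² (dE/dt) = (8.85×10^-12)(0.02071)(1.08×10^12) = 0.1979 A through the full plate area.
Through an area πr² the displacement current is I_d·(πr²/πR²) = I_d (r/R)² = 0.0400 A.

0.0400 A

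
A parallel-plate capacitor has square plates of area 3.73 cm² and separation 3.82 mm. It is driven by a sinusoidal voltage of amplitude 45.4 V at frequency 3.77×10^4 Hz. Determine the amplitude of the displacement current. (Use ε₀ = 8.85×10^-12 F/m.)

The displacement current equals the conduction current C dV/dt, which peaks at C V₀ ω.
With C = ε₀A/d = (8.85×10^-12)(3.73×10^-4)/(3.82×10^-3) = 8.641×10^-13 F and ω = 2πf = 2.369×10^5 rad/s, I_d,max = (8.641×10^-13)(45.4)(2.369×10^5) = 9.29×10^-6 A.

9.29×10^-6 A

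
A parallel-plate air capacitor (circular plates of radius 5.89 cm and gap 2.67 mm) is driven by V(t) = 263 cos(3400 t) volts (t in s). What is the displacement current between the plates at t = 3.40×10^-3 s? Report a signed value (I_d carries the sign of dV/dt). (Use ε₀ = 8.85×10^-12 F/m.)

C = ε₀A/d = (8.85×10^-12)(0.01090)/(2.67×10^-3) = 3.613×10^-11 F. dV/dt = V₀ω·−sin(ωt); at ωt = 11.56 rad this factor is 0.8449.
I_d = C dV/dt = (3.613×10^-11)(263)(3400)(0.8449) = 2.73×10^-5 A.

2.73×10^-5 A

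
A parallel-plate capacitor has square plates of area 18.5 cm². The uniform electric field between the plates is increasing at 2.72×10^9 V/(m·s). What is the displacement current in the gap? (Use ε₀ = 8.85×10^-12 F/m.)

4.45×10^-5 A

The displacement current is ε₀ times dΦ_E/dt = ε₀ A dE/dt = (8.85×10^-12)(1.85×10^-3)(2.72×10^9) = 4.45×10^-5 A.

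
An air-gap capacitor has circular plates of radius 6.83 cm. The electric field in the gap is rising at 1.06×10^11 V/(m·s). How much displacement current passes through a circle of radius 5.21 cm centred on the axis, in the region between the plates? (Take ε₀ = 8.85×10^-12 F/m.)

Through the whole plate area (πR² = 0.01466 m²), I_d = ε₀ πR² dE/dt = 0.01375 A.
The field is uniform, so I_d,enc = I_d (r/R)² = (0.01375)(5.21/6.83)² = 8.00×10^-3 A.

8.00×10^-3 A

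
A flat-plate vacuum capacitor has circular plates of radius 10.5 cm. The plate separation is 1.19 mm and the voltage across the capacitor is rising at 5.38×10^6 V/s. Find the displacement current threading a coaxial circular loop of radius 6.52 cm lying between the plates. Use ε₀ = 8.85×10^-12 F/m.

5.34×10^-4 A

dE/dt = (dV/dt)/d = 4.521×10^9 V/(m·s); I_d = ε₀(πR²)(dE/dt) = (8.85×10^-12)(0.03464)(4.521×10^9) = 1.386×10^-3 A.
Through an area πr² the displacement current is I_d·(πr²/πR²) = I_d (r/R)² = 5.34×10^-4 A.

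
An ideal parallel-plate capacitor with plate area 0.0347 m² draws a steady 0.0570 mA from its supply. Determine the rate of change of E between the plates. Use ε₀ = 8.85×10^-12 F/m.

1.86×10^8 V/(m·s)

The displacement current between the plates equals the conduction current, I_d = 0.0570 mA.
Since I_d = ε₀ A dE/dt, dE/dt = I_d/(ε₀A) = (5.70×10^-5)/((8.85×10^-12)(0.0347)) = 1.86×10^8 V/(m·s).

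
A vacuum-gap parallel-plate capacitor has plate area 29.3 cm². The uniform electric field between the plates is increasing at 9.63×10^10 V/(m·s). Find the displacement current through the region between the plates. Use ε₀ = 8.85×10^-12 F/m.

With a uniform field, Φ_E = EA, so I_d = ε₀ A dE/dt = 2.50×10^-3 A.

2.50×10^-3 A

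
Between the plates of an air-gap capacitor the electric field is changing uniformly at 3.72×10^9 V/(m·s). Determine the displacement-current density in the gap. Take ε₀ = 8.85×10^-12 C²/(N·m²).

0.0329 A/m²

J_d = ε₀ dE/dt = (8.85×10^-12)(3.72×10^9) = 0.0329 A/m².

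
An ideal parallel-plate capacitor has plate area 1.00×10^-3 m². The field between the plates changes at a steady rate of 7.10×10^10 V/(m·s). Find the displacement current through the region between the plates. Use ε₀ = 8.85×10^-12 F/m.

With a uniform field, Φ_E = EA, so I_d = ε₀ A dE/dt = 6.28×10^-4 A.

6.28×10^-4 A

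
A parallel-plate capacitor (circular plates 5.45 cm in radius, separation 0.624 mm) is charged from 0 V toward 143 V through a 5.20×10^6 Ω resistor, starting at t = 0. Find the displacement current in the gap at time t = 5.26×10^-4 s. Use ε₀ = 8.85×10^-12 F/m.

With C = ε₀A/d = (8.85×10^-12)(9.331×10^-3)/(6.24×10^-4) = 1.323×10^-10 F, the time constant is τ = RC = 6.880×10^-4 s, so t/τ = 0.7645 and e^(−t/τ) = 0.4656.
I_d = I_cond = (V₀/R) e^(−t/τ) = (2.750×10^-5)(0.4656) = 1.28×10^-5 A.

1.28×10^-5 A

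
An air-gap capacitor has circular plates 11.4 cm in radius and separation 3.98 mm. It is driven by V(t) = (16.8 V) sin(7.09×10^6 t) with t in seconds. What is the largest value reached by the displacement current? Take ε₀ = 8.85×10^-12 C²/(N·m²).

0.0108 A

The displacement current equals the conduction current C dV/dt, which peaks at C V₀ ω.
With C = ε₀A/d = (8.85×10^-12)(0.04083)/(3.98×10^-3) = 9.079×10^-11 F and ω = 7.09×10^6 rad/s, I_d,max = (9.079×10^-11)(16.8)(7.09×10^6) = 0.0108 A.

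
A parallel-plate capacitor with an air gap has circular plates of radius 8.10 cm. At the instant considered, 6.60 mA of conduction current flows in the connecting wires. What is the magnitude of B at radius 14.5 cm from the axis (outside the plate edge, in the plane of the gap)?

By continuity the displacement current in the gap matches the conduction current: I_d = 6.60×10^-3 A.
Outside the plates the loop encloses all of I_d, so B·2πr = μ₀ I_d and B = 9.10×10^-9 T.

9.10×10^-9 T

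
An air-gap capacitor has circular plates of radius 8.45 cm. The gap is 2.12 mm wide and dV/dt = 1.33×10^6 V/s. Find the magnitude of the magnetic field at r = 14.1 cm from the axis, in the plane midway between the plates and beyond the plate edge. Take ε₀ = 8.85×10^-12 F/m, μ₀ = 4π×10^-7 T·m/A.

1.77×10^-10 T

dE/dt = (dV/dt)/d = 6.274×10^8 V/(m·s); I_d = ε₀(πR²)(dE/dt) = (8.85×10^-12)(0.02243)(6.274×10^8) = 1.245×10^-4 A.
Outside the plates the loop encloses all of I_d, so B·2πr = μ₀ I_d and B = 1.77×10^-10 T.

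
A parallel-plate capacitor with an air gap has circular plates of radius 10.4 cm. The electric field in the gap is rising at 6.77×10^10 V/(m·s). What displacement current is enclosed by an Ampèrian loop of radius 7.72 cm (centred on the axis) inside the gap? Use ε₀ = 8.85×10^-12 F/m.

0.0112 A

Total displacement current: I_d = ε₀(πR²)(dE/dt) = (8.85×10^-12)(0.03398)(6.77×10^10) = 0.02036 A.
Since J_d is uniform, the enclosed fraction is (r/R)² = 0.5510, giving I_d,enc = 0.0112 A.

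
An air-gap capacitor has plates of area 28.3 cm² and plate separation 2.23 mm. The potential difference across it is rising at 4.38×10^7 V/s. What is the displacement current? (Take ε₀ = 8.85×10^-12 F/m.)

E = V/d so dE/dt = (dV/dt)/d = 1.964×10^10 V/(m·s), and I_d = ε₀ A dE/dt = (8.85×10^-12)(2.83×10^-3)(1.964×10^10) = 4.92×10^-4 A.

4.92×10^-4 A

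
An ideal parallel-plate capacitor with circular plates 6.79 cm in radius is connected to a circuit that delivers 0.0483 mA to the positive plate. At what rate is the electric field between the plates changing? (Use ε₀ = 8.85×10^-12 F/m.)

Charge continuity gives I_d = I = 4.83×10^-5 A between the plates.
Then dE/dt = I_d/(ε₀A) = 3.77×10^8 V/(m·s).

3.77×10^8 V/(m·s)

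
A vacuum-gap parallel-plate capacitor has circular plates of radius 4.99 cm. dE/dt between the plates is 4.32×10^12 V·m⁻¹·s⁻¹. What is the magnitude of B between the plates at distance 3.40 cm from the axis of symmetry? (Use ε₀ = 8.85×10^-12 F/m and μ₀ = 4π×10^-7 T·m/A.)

8.17×10^-7 T

Total displacement current: I_d = ε₀(πR²)(dE/dt) = (8.85×10^-12)(7.823×10^-3)(4.32×10^12) = 0.2991 A.
For r < R the Ampère–Maxwell law gives B(2πr) = μ₀ I_d (r²/R²), so B = μ₀ I_d r/(2πR²) = (4π×10^-7)(0.2991)(0.0340)/(2π·0.0499²) = 8.17×10^-7 T.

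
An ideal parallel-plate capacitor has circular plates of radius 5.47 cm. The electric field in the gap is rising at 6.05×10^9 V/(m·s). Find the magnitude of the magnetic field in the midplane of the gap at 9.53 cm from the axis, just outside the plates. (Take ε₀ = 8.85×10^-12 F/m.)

1.06×10^-9 T

Through the whole plate area (πR² = 9.400×10^-3 m²), I_d = ε₀ πR² dE/dt = 5.033×10^-4 A.
With r > R the enclosed displacement current is the full I_d; B = μ₀ I_d / (2πr) = 1.06×10^-9 T.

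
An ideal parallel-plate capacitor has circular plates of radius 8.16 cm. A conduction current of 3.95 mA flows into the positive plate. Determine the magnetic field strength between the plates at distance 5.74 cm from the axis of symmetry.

Between the plates the displacement current equals the wire current: I_d = 3.95 mA = 3.95×10^-3 A.
∮B·dl = μ₀ I_d,enc with I_d,enc = I_d r²/R² = 1.955×10^-3 A; so B = μ₀ I_d,enc/(2πr) = 6.81×10^-9 T.

6.81×10^-9 T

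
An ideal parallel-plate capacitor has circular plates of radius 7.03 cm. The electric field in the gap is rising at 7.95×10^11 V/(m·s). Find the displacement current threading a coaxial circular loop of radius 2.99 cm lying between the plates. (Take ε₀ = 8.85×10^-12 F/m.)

0.0198 A

I_d = ε₀ dΦ_E/dt = ε₀ πR² (dE/dt) = (8.85×10^-12)(0.01553)(7.95×10^11) = 0.1093 A through the full plate area.
The field is uniform, so I_d,enc = I_d (r/R)² = (0.1093)(2.99/7.03)² = 0.0198 A.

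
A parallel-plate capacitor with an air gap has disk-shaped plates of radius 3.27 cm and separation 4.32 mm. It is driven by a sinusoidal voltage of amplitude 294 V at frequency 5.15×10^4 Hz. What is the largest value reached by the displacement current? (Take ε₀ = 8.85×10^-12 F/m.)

The displacement current equals the conduction current C dV/dt, which peaks at C V₀ ω.
With C = ε₀A/d = (8.85×10^-12)(3.359×10^-3)/(4.32×10^-3) = 6.881×10^-12 F and ω = 2πf = 3.236×10^5 rad/s, I_d,max = (6.881×10^-12)(294)(3.236×10^5) = 6.55×10^-4 A.

6.55×10^-4 A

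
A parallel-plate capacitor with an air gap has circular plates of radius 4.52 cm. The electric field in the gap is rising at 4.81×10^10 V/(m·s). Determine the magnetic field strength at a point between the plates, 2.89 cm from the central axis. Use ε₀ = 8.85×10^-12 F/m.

Through the whole plate area (πR² = 6.418×10^-3 m²), I_d = ε₀ πR² dE/dt = 2.732×10^-3 A.
∮B·dl = μ₀ I_d,enc with I_d,enc = I_d r²/R² = 1.117×10^-3 A; so B = μ₀ I_d,enc/(2πr) = 7.73×10^-9 T.

7.73×10^-9 T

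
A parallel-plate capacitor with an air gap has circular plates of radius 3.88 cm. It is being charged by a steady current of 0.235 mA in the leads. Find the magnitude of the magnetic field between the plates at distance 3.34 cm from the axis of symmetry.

1.04×10^-9 T

By continuity the displacement current in the gap matches the conduction current: I_d = 2.35×10^-4 A.
For r < R the Ampère–Maxwell law gives B(2πr) = μ₀ I_d (r²/R²), so B = μ₀ I_d r/(2πR²) = (4π×10^-7)(2.35×10^-4)(0.0334)/(2π·0.0388²) = 1.04×10^-9 T.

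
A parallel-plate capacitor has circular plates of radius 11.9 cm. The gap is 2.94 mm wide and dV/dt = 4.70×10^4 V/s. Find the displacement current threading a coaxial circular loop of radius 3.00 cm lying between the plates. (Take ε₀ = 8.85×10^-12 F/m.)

dE/dt = (dV/dt)/d = 1.599×10^7 V/(m·s); I_d = ε₀(πR²)(dE/dt) = (8.85×10^-12)(0.04449)(1.599×10^7) = 6.296×10^-6 A.
Since J_d is uniform, the enclosed fraction is (r/R)² = 0.06355, giving I_d,enc = 4.00×10^-7 A.

4.00×10^-7 A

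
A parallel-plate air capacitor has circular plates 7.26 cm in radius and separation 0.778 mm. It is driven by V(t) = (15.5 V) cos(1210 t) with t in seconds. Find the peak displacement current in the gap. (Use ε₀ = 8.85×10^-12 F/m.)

3.53×10^-6 A

C = ε₀A/d = (8.85×10^-12)(0.01656)/(7.78×10^-4) = 1.884×10^-10 F; ω = 1210 rad/s.
I_d = C dV/dt, so |I_d|_max = C V₀ ω = (1.884×10^-10)(15.5)(1210) = 3.53×10^-6 A.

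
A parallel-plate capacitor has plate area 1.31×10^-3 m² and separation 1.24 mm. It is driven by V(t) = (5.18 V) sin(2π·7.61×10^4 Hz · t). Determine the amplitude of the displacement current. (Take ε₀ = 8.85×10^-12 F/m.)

2.32×10^-5 A

The displacement current equals the conduction current C dV/dt, which peaks at C V₀ ω.
With C = ε₀A/d = (8.85×10^-12)(1.31×10^-3)/(1.24×10^-3) = 9.350×10^-12 F and ω = 2πf = 4.782×10^5 rad/s, I_d,max = (9.350×10^-12)(5.18)(4.782×10^5) = 2.32×10^-5 A.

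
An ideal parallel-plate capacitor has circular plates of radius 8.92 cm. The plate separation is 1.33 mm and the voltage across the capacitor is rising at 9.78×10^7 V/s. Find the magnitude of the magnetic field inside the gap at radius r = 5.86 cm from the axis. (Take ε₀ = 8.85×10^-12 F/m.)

dE/dt = (dV/dt)/d = 7.353×10^10 V/(m·s); I_d = ε₀(πR²)(dE/dt) = (8.85×10^-12)(0.02500)(7.353×10^10) = 0.01627 A.
∮B·dl = μ₀ I_d,enc with I_d,enc = I_d r²/R² = 7.022×10^-3 A; so B = μ₀ I_d,enc/(2πr) = 2.40×10^-8 T.

2.40×10^-8 T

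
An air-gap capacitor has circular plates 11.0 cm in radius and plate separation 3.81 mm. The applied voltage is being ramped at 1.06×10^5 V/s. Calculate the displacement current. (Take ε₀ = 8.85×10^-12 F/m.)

9.36×10^-6 A

The displacement current equals the charging current C dV/dt. With C = ε₀A/d = (8.85×10^-12)(0.03801)/(3.81×10^-3) = 8.829×10^-11 F, I_d = (8.829×10^-11)(1.06×10^5) = 9.36×10^-6 A.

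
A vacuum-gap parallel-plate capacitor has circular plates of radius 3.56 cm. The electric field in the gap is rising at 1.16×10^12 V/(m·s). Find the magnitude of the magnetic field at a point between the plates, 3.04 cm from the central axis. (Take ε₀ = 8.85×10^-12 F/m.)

Total displacement current: I_d = ε₀(πR²)(dE/dt) = (8.85×10^-12)(3.982×10^-3)(1.16×10^12) = 0.04088 A.
For r < R the Ampère–Maxwell law gives B(2πr) = μ₀ I_d (r²/R²), so B = μ₀ I_d r/(2πR²) = (4π×10^-7)(0.04088)(0.0304)/(2π·0.0356²) = 1.96×10^-7 T.

1.96×10^-7 T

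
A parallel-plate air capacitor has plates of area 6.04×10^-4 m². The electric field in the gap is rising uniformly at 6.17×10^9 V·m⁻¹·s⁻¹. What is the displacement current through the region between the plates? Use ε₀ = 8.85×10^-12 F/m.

With a uniform field, Φ_E = EA, so I_d = ε₀ A dE/dt = 3.30×10^-5 A.

3.30×10^-5 A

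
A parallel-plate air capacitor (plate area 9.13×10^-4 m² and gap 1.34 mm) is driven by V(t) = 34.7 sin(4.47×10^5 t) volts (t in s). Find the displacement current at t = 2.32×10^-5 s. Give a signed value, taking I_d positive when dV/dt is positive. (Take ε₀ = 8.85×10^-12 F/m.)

dE/dt = (V₀ω/d)·cos(ωt) with ωt = 10.3704 rad: (34.7)(4.47×10^5)(-0.5852)/(1.34×10^-3) = -6.774×10^9 V/(m·s).
I_d = ε₀ A dE/dt = (8.85×10^-12)(9.13×10^-4)(-6.774×10^9) = -5.47×10^-5 A.

-5.47×10^-5 A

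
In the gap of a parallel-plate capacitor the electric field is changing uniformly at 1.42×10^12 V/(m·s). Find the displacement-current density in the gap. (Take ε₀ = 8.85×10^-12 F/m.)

12.6 A/m²

The displacement-current density is ε₀ ∂E/∂t = (8.85×10^-12)(1.42×10^12) = 12.6 A/m².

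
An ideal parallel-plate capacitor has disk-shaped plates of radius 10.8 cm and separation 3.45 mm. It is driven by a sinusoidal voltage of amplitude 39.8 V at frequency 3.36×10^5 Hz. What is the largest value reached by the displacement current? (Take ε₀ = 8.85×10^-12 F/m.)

7.90×10^-3 A

C = ε₀A/d = (8.85×10^-12)(0.03664)/(3.45×10^-3) = 9.399×10^-11 F; ω = 2πf = 2.111×10^6 rad/s.
I_d = C dV/dt, so |I_d|_max = C V₀ ω = (9.399×10^-11)(39.8)(2.111×10^6) = 7.90×10^-3 A.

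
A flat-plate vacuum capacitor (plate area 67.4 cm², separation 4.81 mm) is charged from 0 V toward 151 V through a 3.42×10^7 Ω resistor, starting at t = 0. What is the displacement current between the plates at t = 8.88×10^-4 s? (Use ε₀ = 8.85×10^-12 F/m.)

5.44×10^-7 A

With C = ε₀A/d = (8.85×10^-12)(6.74×10^-3)/(4.81×10^-3) = 1.240×10^-11 F, the time constant is τ = RC = 4.241×10^-4 s, so t/τ = 2.094 and e^(−t/τ) = 0.1232.
I_d = I_cond = (V₀/R) e^(−t/τ) = (4.415×10^-6)(0.1232) = 5.44×10^-7 A.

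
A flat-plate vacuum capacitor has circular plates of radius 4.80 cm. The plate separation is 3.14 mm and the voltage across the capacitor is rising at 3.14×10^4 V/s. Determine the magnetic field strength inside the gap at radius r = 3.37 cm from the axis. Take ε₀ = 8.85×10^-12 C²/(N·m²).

1.87×10^-12 T

I_d = C dV/dt with C = ε₀πR²/d = 2.040×10^-11 F, so I_d = (2.040×10^-11)(3.14×10^4) = 6.406×10^-7 A.
For r < R the Ampère–Maxwell law gives B(2πr) = μ₀ I_d (r²/R²), so B = μ₀ I_d r/(2πR²) = (4π×10^-7)(6.406×10^-7)(0.0337)/(2π·0.0480²) = 1.87×10^-12 T.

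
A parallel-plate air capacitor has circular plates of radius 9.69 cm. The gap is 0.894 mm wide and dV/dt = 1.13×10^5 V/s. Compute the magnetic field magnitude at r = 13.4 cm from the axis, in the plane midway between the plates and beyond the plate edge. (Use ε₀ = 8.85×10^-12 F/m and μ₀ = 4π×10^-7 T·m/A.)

dE/dt = (dV/dt)/d = 1.264×10^8 V/(m·s); I_d = ε₀(πR²)(dE/dt) = (8.85×10^-12)(0.02950)(1.264×10^8) = 3.300×10^-5 A.
For r ≥ R the full I_d is enclosed: B = μ₀ I_d/(2πr) = (4π×10^-7)(3.300×10^-5)/(2π·0.134) = 4.93×10^-11 T.

4.93×10^-11 T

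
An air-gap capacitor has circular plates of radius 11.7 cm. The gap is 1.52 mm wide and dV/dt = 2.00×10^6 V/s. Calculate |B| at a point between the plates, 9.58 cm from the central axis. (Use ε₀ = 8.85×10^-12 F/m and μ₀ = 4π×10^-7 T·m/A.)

dE/dt = (dV/dt)/d = 1.316×10^9 V/(m·s); I_d = ε₀(πR²)(dE/dt) = (8.85×10^-12)(0.04301)(1.316×10^9) = 5.009×10^-4 A.
For r < R the Ampère–Maxwell law gives B(2πr) = μ₀ I_d (r²/R²), so B = μ₀ I_d r/(2πR²) = (4π×10^-7)(5.009×10^-4)(0.0958)/(2π·0.117²) = 7.01×10^-10 T.

7.01×10^-10 T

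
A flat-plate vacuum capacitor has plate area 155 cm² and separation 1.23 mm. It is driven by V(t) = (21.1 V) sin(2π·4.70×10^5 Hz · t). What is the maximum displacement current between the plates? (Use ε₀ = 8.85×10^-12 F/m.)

6.95×10^-3 A

C = ε₀A/d = (8.85×10^-12)(0.0155)/(1.23×10^-3) = 1.115×10^-10 F; ω = 2πf = 2.953×10^6 rad/s.
I_d = C dV/dt, so |I_d|_max = C V₀ ω = (1.115×10^-10)(21.1)(2.953×10^6) = 6.95×10^-3 A.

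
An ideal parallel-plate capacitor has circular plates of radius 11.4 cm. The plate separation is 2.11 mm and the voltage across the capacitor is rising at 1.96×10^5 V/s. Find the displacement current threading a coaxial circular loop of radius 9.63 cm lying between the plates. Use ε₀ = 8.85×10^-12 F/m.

2.40×10^-5 A

With E = V/d, dE/dt = 9.289×10^7 V/(m·s) and πR² = 0.04083 m², giving I_d = ε₀ πR² dE/dt = 3.357×10^-5 A.
Since J_d is uniform, the enclosed fraction is (r/R)² = 0.7136, giving I_d,enc = 2.40×10^-5 A.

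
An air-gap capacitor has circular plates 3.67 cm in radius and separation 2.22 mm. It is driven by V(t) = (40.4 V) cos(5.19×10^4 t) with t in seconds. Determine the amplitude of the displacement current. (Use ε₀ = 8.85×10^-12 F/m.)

3.54×10^-5 A

The displacement current equals the conduction current C dV/dt, which peaks at C V₀ ω.
With C = ε₀A/d = (8.85×10^-12)(4.231×10^-3)/(2.22×10^-3) = 1.687×10^-11 F and ω = 5.19×10^4 rad/s, I_d,max = (1.687×10^-11)(40.4)(5.19×10^4) = 3.54×10^-5 A.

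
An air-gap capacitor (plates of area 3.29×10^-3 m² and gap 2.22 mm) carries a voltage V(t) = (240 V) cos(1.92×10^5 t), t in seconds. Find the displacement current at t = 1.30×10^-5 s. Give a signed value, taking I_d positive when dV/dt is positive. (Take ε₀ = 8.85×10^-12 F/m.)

C = ε₀A/d = (8.85×10^-12)(3.29×10^-3)/(2.22×10^-3) = 1.312×10^-11 F. dV/dt = V₀ω·−sin(ωt); at ωt = 2.496 rad this factor is -0.6017.
I_d = C dV/dt = (1.312×10^-11)(240)(1.92×10^5)(-0.6017) = -3.64×10^-4 A.

-3.64×10^-4 A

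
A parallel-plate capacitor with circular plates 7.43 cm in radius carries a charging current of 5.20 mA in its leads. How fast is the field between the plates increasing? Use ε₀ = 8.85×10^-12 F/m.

The displacement current between the plates equals the conduction current, I_d = 5.20 mA.
Since I_d = ε₀ A dE/dt, dE/dt = I_d/(ε₀A) = (5.20×10^-3)/((8.85×10^-12)(0.01734)) = 3.39×10^10 V/(m·s).

3.39×10^10 V/(m·s)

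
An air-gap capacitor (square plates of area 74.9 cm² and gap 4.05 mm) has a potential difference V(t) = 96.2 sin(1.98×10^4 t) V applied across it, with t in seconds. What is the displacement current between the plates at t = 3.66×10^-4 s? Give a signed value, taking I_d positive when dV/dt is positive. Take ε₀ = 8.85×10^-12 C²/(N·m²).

1.78×10^-5 A

dE/dt = (V₀ω/d)·cos(ωt) with ωt = 7.2468 rad: (96.2)(1.98×10^4)(0.5706)/(4.05×10^-3) = 2.684×10^8 V/(m·s).
I_d = ε₀ A dE/dt = (8.85×10^-12)(7.49×10^-3)(2.684×10^8) = 1.78×10^-5 A.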